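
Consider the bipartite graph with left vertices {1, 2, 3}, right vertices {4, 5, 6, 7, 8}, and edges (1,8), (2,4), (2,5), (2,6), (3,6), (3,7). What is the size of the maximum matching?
3 (matching: (1,8), (2,6), (3,7); upper bound min(|L|,|R|) = min(3,5) = 3)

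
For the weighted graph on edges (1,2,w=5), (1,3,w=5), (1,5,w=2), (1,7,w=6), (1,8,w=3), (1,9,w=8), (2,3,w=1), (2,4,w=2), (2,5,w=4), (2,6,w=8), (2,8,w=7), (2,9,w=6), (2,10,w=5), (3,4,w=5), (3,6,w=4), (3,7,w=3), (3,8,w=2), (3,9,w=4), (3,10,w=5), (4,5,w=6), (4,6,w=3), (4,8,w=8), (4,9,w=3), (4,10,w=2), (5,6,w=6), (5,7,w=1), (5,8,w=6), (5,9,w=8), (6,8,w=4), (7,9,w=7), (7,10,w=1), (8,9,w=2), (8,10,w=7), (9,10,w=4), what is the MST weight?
16 (MST edges: (1,5,w=2), (2,3,w=1), (2,4,w=2), (3,8,w=2), (4,6,w=3), (4,10,w=2), (5,7,w=1), (7,10,w=1), (8,9,w=2); sum of weights 2 + 1 + 2 + 2 + 3 + 2 + 1 + 1 + 2 = 16)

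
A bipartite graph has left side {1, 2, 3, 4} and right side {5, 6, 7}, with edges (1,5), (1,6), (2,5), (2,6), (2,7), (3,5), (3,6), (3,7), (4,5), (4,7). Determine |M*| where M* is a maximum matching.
3 (matching: (1,6), (2,7), (3,5); upper bound min(|L|,|R|) = min(4,3) = 3)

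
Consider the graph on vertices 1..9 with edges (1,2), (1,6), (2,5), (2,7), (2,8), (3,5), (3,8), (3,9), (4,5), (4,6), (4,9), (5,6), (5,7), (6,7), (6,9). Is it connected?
Yes (BFS from 1 visits [1, 2, 6, 5, 7, 8, 4, 9, 3] — all 9 vertices reached)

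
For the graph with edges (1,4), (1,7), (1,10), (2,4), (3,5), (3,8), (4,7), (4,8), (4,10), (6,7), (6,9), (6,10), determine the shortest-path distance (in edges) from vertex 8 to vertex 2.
2 (path: 8 -> 4 -> 2, 2 edges)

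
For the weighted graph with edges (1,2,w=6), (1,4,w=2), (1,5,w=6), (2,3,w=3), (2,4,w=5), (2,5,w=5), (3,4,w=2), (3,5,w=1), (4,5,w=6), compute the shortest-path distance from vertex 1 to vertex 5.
5 (path: 1 -> 4 -> 3 -> 5; weights 2 + 2 + 1 = 5)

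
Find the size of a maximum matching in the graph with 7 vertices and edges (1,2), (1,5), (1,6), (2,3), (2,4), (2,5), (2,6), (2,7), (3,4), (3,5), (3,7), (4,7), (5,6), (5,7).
3 (matching: (1,6), (2,7), (3,5); upper bound floor(n/2) = floor(7/2) = 3)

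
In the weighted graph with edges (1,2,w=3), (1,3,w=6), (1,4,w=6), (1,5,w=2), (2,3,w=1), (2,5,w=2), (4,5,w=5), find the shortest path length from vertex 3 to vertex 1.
4 (path: 3 -> 2 -> 1; weights 1 + 3 = 4)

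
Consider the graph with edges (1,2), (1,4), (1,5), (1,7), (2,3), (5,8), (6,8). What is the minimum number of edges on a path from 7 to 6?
4 (path: 7 -> 1 -> 5 -> 8 -> 6, 4 edges)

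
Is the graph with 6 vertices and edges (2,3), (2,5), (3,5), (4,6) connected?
No, it has 3 components: {1}, {2, 3, 5}, {4, 6}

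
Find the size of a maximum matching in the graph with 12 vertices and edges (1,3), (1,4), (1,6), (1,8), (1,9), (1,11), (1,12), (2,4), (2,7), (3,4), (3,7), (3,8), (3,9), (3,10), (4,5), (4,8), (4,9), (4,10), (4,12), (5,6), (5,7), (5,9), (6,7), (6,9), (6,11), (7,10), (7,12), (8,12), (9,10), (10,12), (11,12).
6 (matching: (1,11), (2,7), (3,8), (4,5), (6,9), (10,12); upper bound floor(n/2) = floor(12/2) = 6)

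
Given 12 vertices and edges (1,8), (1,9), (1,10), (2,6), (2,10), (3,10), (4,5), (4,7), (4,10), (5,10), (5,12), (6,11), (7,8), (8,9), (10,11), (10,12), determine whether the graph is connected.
Yes (BFS from 1 visits [1, 8, 9, 10, 7, 2, 3, 4, 5, 11, 12, 6] — all 12 vertices reached)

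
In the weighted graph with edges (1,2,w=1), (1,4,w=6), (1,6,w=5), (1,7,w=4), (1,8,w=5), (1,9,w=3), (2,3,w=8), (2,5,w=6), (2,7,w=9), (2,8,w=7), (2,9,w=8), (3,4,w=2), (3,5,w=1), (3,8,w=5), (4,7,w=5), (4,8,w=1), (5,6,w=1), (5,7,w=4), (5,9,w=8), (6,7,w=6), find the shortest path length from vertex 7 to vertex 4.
5 (path: 7 -> 4; weights 5 = 5)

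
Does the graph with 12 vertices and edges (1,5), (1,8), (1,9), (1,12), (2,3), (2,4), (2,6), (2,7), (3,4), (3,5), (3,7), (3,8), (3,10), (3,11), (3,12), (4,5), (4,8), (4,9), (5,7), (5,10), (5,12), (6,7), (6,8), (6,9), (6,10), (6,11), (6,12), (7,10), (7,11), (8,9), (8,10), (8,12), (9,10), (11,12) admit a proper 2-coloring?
No (odd cycle of length 3: 12 -> 1 -> 5 -> 12)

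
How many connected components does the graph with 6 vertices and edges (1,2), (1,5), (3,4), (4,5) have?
2 (components: {1, 2, 3, 4, 5}, {6})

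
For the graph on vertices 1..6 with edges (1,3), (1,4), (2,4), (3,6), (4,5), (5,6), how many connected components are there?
1 (components: {1, 2, 3, 4, 5, 6})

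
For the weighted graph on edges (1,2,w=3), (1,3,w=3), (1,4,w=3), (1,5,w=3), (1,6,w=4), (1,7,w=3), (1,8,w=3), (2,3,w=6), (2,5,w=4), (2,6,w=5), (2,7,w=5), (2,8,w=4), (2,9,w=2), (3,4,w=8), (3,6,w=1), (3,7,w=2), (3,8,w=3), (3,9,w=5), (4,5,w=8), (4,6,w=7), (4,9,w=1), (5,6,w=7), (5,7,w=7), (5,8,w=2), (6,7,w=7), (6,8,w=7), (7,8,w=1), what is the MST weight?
15 (MST edges: (1,2,w=3), (1,8,w=3), (2,9,w=2), (3,6,w=1), (3,7,w=2), (4,9,w=1), (5,8,w=2), (7,8,w=1); sum of weights 3 + 3 + 2 + 1 + 2 + 1 + 2 + 1 = 15)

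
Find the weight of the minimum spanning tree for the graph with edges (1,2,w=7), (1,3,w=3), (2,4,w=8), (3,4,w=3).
13 (MST edges: (1,2,w=7), (1,3,w=3), (3,4,w=3); sum of weights 7 + 3 + 3 = 13)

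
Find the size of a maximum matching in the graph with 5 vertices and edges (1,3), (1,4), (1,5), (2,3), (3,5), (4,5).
2 (matching: (2,3), (4,5); upper bound floor(n/2) = floor(5/2) = 2)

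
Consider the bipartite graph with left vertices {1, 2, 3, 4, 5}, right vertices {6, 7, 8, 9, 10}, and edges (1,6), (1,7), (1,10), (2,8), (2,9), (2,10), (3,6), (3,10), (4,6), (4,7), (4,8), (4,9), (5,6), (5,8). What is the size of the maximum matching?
5 (matching: (1,10), (2,9), (3,6), (4,7), (5,8); upper bound min(|L|,|R|) = min(5,5) = 5)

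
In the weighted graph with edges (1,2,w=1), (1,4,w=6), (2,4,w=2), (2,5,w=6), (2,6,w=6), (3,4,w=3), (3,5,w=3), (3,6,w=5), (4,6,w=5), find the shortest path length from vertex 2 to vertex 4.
2 (path: 2 -> 4; weights 2 = 2)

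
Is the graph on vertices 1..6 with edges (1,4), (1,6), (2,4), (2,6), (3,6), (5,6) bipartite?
Yes. Partition: {1, 2, 3, 5}, {4, 6}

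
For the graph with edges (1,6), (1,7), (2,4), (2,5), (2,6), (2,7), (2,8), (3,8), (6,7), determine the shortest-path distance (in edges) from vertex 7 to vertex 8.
2 (path: 7 -> 2 -> 8, 2 edges)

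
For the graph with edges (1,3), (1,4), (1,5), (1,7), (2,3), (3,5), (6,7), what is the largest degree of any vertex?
4 (attained at vertex 1)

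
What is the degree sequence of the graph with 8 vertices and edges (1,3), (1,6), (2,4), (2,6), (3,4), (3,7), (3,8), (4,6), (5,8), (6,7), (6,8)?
[5, 4, 3, 3, 2, 2, 2, 1] (degrees: deg(1)=2, deg(2)=2, deg(3)=4, deg(4)=3, deg(5)=1, deg(6)=5, deg(7)=2, deg(8)=3)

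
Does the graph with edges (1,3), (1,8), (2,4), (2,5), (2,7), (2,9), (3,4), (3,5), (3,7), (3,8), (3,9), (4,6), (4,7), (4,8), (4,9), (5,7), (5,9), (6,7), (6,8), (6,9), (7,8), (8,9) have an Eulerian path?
Yes — and in fact it has an Eulerian circuit (the graph is connected and all 9 vertices have even degree)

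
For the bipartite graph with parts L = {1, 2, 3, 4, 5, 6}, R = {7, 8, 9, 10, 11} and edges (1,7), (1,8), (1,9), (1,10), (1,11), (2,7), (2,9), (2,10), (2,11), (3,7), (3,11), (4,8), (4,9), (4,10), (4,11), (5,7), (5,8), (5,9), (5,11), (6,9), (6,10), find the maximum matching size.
5 (matching: (1,11), (2,10), (3,7), (4,9), (5,8); upper bound min(|L|,|R|) = min(6,5) = 5)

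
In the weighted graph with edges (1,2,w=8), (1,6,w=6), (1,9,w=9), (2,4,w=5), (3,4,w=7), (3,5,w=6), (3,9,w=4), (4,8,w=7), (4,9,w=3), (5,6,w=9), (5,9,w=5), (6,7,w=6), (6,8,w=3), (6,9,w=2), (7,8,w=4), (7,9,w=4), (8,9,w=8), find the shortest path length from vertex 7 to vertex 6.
6 (path: 7 -> 6; weights 6 = 6)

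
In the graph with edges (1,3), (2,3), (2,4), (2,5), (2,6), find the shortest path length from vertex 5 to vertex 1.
3 (path: 5 -> 2 -> 3 -> 1, 3 edges)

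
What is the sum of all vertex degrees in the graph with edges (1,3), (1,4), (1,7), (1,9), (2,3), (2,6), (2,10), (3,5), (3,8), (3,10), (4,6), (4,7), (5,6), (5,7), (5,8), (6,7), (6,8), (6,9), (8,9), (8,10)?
40 (handshake: sum of degrees = 2|E| = 2 x 20 = 40)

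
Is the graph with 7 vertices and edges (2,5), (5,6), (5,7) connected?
No, it has 4 components: {1}, {2, 5, 6, 7}, {3}, {4}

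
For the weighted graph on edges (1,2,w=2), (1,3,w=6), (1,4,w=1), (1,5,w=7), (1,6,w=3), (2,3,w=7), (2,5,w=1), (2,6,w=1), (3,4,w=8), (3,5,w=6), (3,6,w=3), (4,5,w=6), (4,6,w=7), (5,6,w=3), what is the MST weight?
8 (MST edges: (1,2,w=2), (1,4,w=1), (2,5,w=1), (2,6,w=1), (3,6,w=3); sum of weights 2 + 1 + 1 + 1 + 3 = 8)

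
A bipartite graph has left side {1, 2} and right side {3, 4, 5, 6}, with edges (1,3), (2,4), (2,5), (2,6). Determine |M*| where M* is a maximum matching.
2 (matching: (1,3), (2,6); upper bound min(|L|,|R|) = min(2,4) = 2)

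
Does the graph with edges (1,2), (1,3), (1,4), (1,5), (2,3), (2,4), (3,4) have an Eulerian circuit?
No (4 vertices have odd degree: {2, 3, 4, 5}; Eulerian circuit requires 0)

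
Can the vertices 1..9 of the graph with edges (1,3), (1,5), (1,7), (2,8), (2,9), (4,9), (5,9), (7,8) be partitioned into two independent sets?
Yes. Partition: {1, 6, 8, 9}, {2, 3, 4, 5, 7}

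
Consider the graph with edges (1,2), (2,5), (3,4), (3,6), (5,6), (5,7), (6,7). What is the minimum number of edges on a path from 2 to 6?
2 (path: 2 -> 5 -> 6, 2 edges)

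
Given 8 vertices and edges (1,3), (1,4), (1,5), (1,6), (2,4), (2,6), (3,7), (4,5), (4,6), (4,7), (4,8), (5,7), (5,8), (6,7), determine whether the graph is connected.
Yes (BFS from 1 visits [1, 3, 4, 5, 6, 7, 2, 8] — all 8 vertices reached)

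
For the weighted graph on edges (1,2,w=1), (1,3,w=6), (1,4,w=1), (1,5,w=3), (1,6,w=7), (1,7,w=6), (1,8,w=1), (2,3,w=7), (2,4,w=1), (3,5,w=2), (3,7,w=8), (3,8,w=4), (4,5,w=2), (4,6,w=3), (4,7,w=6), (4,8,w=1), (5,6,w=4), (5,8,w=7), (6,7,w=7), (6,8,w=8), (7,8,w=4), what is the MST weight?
14 (MST edges: (1,2,w=1), (1,4,w=1), (1,8,w=1), (3,5,w=2), (4,5,w=2), (4,6,w=3), (7,8,w=4); sum of weights 1 + 1 + 1 + 2 + 2 + 3 + 4 = 14)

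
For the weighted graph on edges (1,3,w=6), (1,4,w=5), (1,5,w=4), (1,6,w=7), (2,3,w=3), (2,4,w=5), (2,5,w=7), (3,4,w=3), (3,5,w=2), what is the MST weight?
19 (MST edges: (1,5,w=4), (1,6,w=7), (2,3,w=3), (3,4,w=3), (3,5,w=2); sum of weights 4 + 7 + 3 + 3 + 2 = 19)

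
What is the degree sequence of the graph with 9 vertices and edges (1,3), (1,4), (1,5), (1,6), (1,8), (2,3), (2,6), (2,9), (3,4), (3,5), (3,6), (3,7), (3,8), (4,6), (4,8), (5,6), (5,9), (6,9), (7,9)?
[7, 6, 5, 4, 4, 4, 3, 3, 2] (degrees: deg(1)=5, deg(2)=3, deg(3)=7, deg(4)=4, deg(5)=4, deg(6)=6, deg(7)=2, deg(8)=3, deg(9)=4)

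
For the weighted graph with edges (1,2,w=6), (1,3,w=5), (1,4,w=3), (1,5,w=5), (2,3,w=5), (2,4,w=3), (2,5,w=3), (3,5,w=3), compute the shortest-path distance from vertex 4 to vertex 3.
8 (path: 4 -> 1 -> 3; weights 3 + 5 = 8)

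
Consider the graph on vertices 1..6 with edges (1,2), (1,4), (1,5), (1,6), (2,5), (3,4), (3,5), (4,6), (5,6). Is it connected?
Yes (BFS from 1 visits [1, 2, 4, 5, 6, 3] — all 6 vertices reached)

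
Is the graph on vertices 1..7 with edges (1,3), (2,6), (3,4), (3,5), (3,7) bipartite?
Yes. Partition: {1, 2, 4, 5, 7}, {3, 6}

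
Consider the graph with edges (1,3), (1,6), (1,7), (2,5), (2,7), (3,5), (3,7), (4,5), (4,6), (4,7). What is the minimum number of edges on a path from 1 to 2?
2 (path: 1 -> 7 -> 2, 2 edges)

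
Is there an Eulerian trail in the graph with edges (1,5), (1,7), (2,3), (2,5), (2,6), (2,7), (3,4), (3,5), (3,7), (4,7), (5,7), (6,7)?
Yes — and in fact it has an Eulerian circuit (the graph is connected and all 7 vertices have even degree)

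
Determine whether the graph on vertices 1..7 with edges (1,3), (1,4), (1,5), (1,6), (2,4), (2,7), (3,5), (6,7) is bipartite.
No (odd cycle of length 3: 5 -> 1 -> 3 -> 5)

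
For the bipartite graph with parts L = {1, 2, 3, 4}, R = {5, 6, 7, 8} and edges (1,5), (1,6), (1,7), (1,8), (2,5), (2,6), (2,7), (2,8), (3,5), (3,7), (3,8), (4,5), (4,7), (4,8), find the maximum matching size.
4 (matching: (1,8), (2,6), (3,7), (4,5); upper bound min(|L|,|R|) = min(4,4) = 4)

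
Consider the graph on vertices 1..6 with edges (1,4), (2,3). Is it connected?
No, it has 4 components: {1, 4}, {2, 3}, {5}, {6}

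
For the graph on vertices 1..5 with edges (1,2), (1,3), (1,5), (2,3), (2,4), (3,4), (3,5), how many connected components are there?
1 (components: {1, 2, 3, 4, 5})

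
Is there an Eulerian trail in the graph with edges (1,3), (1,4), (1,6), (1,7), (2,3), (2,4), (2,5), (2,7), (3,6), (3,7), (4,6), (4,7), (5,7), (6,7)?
Yes — and in fact it has an Eulerian circuit (the graph is connected and all 7 vertices have even degree)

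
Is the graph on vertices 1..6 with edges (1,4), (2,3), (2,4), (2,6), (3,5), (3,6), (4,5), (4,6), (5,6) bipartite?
No (odd cycle of length 3: 2 -> 4 -> 6 -> 2)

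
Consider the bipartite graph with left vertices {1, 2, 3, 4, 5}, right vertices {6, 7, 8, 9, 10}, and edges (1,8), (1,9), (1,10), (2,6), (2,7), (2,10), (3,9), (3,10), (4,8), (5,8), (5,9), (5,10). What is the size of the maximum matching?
4 (matching: (1,10), (2,7), (3,9), (4,8); upper bound min(|L|,|R|) = min(5,5) = 5)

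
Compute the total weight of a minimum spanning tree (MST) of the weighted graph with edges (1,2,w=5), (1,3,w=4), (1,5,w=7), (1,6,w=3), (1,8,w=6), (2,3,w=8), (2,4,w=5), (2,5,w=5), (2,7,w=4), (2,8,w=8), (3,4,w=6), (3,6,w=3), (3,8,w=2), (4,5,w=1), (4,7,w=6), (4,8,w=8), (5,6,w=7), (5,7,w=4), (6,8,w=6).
22 (MST edges: (1,2,w=5), (1,6,w=3), (2,7,w=4), (3,6,w=3), (3,8,w=2), (4,5,w=1), (5,7,w=4); sum of weights 5 + 3 + 4 + 3 + 2 + 1 + 4 = 22)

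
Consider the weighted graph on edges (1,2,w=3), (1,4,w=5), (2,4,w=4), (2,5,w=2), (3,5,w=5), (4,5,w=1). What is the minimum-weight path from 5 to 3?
5 (path: 5 -> 3; weights 5 = 5)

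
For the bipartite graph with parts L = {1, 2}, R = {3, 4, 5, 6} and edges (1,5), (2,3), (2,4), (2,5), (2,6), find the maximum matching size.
2 (matching: (1,5), (2,6); upper bound min(|L|,|R|) = min(2,4) = 2)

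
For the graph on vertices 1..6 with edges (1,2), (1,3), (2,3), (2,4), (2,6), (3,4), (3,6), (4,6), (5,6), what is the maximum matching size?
3 (matching: (1,2), (3,4), (5,6); upper bound floor(n/2) = floor(6/2) = 3)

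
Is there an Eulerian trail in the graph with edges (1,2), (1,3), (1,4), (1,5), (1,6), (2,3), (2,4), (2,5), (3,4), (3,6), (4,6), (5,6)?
Yes (the graph is connected and exactly 2 vertices have odd degree: {1, 5}; any Eulerian path must start and end at those)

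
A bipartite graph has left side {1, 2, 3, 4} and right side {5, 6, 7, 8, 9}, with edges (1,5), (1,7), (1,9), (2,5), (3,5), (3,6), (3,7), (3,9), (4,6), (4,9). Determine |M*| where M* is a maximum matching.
4 (matching: (1,9), (2,5), (3,7), (4,6); upper bound min(|L|,|R|) = min(4,5) = 4)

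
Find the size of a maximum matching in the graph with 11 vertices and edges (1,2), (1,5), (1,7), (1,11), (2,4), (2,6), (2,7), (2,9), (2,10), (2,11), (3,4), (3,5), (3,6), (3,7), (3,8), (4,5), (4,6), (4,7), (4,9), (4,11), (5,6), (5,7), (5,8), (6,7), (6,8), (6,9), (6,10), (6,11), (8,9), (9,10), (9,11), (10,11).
5 (matching: (1,5), (3,7), (4,11), (6,8), (9,10); upper bound floor(n/2) = floor(11/2) = 5)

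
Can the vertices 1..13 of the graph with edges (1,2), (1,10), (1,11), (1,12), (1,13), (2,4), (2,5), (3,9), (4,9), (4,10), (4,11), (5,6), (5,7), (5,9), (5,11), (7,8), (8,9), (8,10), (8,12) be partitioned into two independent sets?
Yes. Partition: {1, 3, 4, 5, 8}, {2, 6, 7, 9, 10, 11, 12, 13}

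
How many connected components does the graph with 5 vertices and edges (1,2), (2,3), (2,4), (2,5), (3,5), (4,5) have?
1 (components: {1, 2, 3, 4, 5})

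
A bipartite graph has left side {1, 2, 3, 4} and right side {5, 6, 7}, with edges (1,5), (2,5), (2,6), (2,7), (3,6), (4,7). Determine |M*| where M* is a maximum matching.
3 (matching: (1,5), (2,7), (3,6); upper bound min(|L|,|R|) = min(4,3) = 3)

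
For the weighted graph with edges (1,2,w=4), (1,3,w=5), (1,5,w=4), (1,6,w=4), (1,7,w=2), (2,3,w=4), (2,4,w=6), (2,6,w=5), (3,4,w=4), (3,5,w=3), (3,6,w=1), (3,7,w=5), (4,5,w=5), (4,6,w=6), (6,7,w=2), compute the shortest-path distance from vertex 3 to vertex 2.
4 (path: 3 -> 2; weights 4 = 4)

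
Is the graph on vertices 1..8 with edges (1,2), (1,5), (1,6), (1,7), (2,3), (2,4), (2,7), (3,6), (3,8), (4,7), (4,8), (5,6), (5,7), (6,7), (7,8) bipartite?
No (odd cycle of length 3: 6 -> 1 -> 5 -> 6)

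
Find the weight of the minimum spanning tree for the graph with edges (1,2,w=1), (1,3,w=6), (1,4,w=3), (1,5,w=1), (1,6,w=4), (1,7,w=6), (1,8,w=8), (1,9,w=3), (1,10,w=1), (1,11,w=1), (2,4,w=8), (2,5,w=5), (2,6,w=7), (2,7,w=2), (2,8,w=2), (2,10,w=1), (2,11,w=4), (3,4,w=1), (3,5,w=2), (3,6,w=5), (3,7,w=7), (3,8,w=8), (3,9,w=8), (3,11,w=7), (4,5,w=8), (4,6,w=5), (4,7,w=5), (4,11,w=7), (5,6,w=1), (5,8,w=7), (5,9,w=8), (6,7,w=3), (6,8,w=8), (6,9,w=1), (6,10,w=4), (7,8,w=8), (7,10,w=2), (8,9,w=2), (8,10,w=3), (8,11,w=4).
13 (MST edges: (1,2,w=1), (1,5,w=1), (1,10,w=1), (1,11,w=1), (2,7,w=2), (2,8,w=2), (3,4,w=1), (3,5,w=2), (5,6,w=1), (6,9,w=1); sum of weights 1 + 1 + 1 + 1 + 2 + 2 + 1 + 2 + 1 + 1 = 13)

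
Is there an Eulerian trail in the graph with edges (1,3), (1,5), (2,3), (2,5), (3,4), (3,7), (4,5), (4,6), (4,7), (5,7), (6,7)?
Yes — and in fact it has an Eulerian circuit (the graph is connected and all 7 vertices have even degree)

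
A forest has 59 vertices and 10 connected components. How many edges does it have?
49 (Each of the 10 component trees on V_i vertices has V_i - 1 edges; summing gives V - C = 59 - 10 = 49)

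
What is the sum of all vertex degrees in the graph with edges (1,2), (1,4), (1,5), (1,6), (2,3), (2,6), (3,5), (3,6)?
16 (handshake: sum of degrees = 2|E| = 2 x 8 = 16)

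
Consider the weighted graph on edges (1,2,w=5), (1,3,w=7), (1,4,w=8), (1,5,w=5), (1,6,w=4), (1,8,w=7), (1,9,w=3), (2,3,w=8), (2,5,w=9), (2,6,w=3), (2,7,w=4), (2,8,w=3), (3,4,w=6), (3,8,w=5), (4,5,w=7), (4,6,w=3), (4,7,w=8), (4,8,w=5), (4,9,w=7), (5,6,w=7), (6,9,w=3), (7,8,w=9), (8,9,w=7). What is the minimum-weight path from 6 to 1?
4 (path: 6 -> 1; weights 4 = 4)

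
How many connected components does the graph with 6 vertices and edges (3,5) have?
5 (components: {1}, {2}, {3, 5}, {4}, {6})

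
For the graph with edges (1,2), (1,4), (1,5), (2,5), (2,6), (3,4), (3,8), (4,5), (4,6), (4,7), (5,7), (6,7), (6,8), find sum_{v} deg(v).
26 (handshake: sum of degrees = 2|E| = 2 x 13 = 26)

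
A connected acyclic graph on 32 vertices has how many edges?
31 (A tree on V vertices has V - 1 edges, so 32 - 1 = 31)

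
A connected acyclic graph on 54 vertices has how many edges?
53 (A tree on V vertices has V - 1 edges, so 54 - 1 = 53)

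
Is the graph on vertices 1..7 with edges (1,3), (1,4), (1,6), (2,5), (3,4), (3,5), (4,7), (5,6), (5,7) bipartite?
No (odd cycle of length 3: 4 -> 1 -> 3 -> 4)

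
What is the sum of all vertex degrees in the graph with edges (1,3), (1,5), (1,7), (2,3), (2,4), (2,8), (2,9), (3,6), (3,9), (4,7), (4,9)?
22 (handshake: sum of degrees = 2|E| = 2 x 11 = 22)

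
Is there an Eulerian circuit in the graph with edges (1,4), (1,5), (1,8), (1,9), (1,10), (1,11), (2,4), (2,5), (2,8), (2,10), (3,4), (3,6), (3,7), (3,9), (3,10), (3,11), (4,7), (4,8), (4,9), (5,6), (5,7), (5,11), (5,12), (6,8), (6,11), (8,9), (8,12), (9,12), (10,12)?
No (2 vertices have odd degree: {7, 9}; Eulerian circuit requires 0)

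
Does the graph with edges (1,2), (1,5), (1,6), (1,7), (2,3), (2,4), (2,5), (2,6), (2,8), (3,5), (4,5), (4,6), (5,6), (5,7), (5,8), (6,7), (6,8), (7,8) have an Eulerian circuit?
No (2 vertices have odd degree: {4, 5}; Eulerian circuit requires 0)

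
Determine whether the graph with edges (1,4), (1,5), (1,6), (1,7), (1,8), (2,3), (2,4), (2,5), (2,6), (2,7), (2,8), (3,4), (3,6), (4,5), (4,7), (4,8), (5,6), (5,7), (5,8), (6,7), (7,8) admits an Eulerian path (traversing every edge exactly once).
No (4 vertices have odd degree: {1, 3, 6, 8}; Eulerian path requires 0 or 2)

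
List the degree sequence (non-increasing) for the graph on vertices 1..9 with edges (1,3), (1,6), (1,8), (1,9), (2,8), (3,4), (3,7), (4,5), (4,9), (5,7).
[4, 3, 3, 2, 2, 2, 2, 1, 1] (degrees: deg(1)=4, deg(2)=1, deg(3)=3, deg(4)=3, deg(5)=2, deg(6)=1, deg(7)=2, deg(8)=2, deg(9)=2)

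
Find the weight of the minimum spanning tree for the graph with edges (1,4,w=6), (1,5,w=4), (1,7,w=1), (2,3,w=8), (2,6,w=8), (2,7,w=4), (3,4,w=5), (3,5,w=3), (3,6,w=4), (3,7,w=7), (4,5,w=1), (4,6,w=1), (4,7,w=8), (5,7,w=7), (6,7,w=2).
12 (MST edges: (1,7,w=1), (2,7,w=4), (3,5,w=3), (4,5,w=1), (4,6,w=1), (6,7,w=2); sum of weights 1 + 4 + 3 + 1 + 1 + 2 = 12)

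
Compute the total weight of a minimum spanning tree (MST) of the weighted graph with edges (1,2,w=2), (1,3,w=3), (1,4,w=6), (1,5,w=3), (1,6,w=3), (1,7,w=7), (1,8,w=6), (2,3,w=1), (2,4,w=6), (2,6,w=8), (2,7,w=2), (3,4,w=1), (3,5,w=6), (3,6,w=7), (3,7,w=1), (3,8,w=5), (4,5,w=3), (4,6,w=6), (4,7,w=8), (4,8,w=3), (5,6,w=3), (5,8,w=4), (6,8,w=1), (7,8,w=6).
12 (MST edges: (1,2,w=2), (1,5,w=3), (1,6,w=3), (2,3,w=1), (3,4,w=1), (3,7,w=1), (6,8,w=1); sum of weights 2 + 3 + 3 + 1 + 1 + 1 + 1 = 12)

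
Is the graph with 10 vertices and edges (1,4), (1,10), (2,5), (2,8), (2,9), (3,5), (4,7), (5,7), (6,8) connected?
Yes (BFS from 1 visits [1, 4, 10, 7, 5, 2, 3, 8, 9, 6] — all 10 vertices reached)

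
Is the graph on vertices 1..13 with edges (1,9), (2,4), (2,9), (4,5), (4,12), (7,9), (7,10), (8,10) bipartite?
Yes. Partition: {1, 2, 3, 5, 6, 7, 8, 11, 12, 13}, {4, 9, 10}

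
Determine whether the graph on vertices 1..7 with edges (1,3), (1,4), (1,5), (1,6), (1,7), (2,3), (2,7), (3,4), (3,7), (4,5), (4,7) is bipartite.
No (odd cycle of length 3: 3 -> 1 -> 4 -> 3)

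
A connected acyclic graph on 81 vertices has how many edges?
80 (A tree on V vertices has V - 1 edges, so 81 - 1 = 80)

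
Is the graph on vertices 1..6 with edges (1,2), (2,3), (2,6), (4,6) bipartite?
Yes. Partition: {1, 3, 5, 6}, {2, 4}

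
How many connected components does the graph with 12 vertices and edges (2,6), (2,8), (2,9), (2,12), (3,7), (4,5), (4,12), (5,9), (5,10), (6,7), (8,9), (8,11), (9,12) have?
2 (components: {1}, {2, 3, 4, 5, 6, 7, 8, 9, 10, 11, 12})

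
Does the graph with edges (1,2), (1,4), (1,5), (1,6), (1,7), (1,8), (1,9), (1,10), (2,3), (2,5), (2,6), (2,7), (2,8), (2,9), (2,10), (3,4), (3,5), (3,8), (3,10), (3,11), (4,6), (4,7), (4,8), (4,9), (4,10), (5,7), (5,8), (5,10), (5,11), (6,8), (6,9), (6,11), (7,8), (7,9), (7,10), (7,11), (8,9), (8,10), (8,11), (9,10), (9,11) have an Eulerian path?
Yes (the graph is connected and exactly 2 vertices have odd degree: {4, 5}; any Eulerian path must start and end at those)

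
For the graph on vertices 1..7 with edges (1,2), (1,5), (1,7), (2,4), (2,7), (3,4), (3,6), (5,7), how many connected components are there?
1 (components: {1, 2, 3, 4, 5, 6, 7})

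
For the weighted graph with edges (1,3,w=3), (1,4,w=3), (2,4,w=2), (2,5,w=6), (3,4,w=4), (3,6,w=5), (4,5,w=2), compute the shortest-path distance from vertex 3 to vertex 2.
6 (path: 3 -> 4 -> 2; weights 4 + 2 = 6)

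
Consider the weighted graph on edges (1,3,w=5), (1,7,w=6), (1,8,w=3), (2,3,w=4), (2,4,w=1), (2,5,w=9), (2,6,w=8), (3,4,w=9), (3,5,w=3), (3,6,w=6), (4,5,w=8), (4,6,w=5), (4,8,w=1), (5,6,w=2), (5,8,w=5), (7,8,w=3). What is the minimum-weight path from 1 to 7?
6 (path: 1 -> 7; weights 6 = 6)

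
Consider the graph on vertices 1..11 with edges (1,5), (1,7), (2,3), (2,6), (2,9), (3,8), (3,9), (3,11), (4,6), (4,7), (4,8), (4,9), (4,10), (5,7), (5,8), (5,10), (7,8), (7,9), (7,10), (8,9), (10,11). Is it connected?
Yes (BFS from 1 visits [1, 5, 7, 8, 10, 4, 9, 3, 11, 6, 2] — all 11 vertices reached)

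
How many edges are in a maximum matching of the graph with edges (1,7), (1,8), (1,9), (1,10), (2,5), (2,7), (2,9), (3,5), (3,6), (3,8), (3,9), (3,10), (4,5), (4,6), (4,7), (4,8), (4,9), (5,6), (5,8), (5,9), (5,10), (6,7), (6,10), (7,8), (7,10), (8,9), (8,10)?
5 (matching: (1,8), (2,7), (3,5), (4,9), (6,10); upper bound floor(n/2) = floor(10/2) = 5)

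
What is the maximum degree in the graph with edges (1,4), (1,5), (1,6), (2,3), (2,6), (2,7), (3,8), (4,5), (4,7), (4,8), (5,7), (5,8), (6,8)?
4 (attained at vertices 4, 5, 8)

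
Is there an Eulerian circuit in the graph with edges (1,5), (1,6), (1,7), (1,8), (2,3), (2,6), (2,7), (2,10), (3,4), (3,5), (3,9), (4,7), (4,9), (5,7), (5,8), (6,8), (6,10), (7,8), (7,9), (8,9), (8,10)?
No (2 vertices have odd degree: {4, 10}; Eulerian circuit requires 0)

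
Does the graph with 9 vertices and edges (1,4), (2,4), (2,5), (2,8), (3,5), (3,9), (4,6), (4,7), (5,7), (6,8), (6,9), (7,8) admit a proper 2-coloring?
Yes. Partition: {1, 2, 3, 6, 7}, {4, 5, 8, 9}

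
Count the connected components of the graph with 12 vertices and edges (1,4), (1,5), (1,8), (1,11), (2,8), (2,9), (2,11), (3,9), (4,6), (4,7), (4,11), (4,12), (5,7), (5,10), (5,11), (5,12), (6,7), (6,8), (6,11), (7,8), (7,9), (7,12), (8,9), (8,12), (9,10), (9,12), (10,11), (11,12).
1 (components: {1, 2, 3, 4, 5, 6, 7, 8, 9, 10, 11, 12})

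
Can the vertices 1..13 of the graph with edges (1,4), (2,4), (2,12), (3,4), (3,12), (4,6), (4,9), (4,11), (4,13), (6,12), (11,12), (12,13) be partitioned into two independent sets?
Yes. Partition: {1, 2, 3, 5, 6, 7, 8, 9, 10, 11, 13}, {4, 12}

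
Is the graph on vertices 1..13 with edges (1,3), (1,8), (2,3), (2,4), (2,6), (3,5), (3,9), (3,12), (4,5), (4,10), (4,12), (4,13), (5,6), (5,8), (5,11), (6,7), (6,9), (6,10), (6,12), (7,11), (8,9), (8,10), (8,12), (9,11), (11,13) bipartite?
Yes. Partition: {1, 2, 5, 7, 9, 10, 12, 13}, {3, 4, 6, 8, 11}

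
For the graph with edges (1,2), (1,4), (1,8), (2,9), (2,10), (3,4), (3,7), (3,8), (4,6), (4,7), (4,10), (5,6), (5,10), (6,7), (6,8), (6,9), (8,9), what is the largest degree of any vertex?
5 (attained at vertices 4, 6)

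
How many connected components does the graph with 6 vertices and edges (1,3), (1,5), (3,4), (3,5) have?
3 (components: {1, 3, 4, 5}, {2}, {6})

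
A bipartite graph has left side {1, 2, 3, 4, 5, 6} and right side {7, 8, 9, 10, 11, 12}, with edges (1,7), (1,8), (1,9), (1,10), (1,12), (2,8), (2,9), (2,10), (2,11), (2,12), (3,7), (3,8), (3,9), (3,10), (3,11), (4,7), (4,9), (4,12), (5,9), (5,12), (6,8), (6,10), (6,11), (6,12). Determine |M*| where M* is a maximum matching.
6 (matching: (1,12), (2,11), (3,10), (4,7), (5,9), (6,8); upper bound min(|L|,|R|) = min(6,6) = 6)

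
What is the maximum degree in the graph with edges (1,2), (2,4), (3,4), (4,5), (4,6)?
4 (attained at vertex 4)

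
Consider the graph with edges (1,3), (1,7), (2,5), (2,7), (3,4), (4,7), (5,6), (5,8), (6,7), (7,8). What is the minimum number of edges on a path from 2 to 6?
2 (path: 2 -> 7 -> 6, 2 edges)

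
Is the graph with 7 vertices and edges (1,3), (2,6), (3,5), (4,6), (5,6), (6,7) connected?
Yes (BFS from 1 visits [1, 3, 5, 6, 2, 4, 7] — all 7 vertices reached)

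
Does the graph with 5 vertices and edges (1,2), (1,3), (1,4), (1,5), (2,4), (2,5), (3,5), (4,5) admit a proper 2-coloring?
No (odd cycle of length 3: 2 -> 1 -> 5 -> 2)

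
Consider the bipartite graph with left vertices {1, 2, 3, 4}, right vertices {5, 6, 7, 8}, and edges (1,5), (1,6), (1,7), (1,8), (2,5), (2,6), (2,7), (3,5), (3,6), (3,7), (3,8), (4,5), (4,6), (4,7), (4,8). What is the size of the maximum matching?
4 (matching: (1,8), (2,7), (3,6), (4,5); upper bound min(|L|,|R|) = min(4,4) = 4)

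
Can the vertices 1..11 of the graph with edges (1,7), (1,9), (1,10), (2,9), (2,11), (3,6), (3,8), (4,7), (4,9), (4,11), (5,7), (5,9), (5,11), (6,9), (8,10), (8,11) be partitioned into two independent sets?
Yes. Partition: {1, 2, 4, 5, 6, 8}, {3, 7, 9, 10, 11}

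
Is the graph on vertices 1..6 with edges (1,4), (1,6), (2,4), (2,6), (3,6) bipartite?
Yes. Partition: {1, 2, 3, 5}, {4, 6}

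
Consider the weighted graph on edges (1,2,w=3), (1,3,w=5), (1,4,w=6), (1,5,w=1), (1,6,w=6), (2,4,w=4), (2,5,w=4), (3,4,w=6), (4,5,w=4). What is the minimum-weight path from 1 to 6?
6 (path: 1 -> 6; weights 6 = 6)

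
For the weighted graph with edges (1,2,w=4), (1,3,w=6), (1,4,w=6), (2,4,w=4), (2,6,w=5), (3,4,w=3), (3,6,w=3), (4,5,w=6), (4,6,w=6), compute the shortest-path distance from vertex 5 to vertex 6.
12 (path: 5 -> 4 -> 6; weights 6 + 6 = 12)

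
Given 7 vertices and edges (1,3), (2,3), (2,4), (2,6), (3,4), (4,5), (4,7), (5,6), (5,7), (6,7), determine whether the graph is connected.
Yes (BFS from 1 visits [1, 3, 2, 4, 6, 5, 7] — all 7 vertices reached)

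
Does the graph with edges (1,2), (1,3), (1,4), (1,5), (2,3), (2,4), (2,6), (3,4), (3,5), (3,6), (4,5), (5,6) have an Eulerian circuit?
No (2 vertices have odd degree: {3, 6}; Eulerian circuit requires 0)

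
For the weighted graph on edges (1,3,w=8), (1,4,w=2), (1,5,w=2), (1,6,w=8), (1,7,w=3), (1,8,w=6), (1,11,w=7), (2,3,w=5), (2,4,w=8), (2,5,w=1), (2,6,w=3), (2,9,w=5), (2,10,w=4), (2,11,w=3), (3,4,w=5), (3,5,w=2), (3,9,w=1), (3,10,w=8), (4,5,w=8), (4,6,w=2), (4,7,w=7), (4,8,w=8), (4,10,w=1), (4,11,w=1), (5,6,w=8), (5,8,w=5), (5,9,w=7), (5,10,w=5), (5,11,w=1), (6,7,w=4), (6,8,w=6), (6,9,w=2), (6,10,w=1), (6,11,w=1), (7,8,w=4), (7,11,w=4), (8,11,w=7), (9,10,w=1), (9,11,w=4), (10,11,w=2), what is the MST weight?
16 (MST edges: (1,5,w=2), (1,7,w=3), (2,5,w=1), (3,9,w=1), (4,10,w=1), (4,11,w=1), (5,11,w=1), (6,10,w=1), (7,8,w=4), (9,10,w=1); sum of weights 2 + 3 + 1 + 1 + 1 + 1 + 1 + 1 + 4 + 1 = 16)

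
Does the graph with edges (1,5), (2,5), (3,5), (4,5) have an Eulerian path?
No (4 vertices have odd degree: {1, 2, 3, 4}; Eulerian path requires 0 or 2)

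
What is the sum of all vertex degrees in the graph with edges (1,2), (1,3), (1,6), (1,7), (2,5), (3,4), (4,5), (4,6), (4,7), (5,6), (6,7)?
22 (handshake: sum of degrees = 2|E| = 2 x 11 = 22)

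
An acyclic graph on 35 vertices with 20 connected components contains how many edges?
15 (Each of the 20 component trees on V_i vertices has V_i - 1 edges; summing gives V - C = 35 - 20 = 15)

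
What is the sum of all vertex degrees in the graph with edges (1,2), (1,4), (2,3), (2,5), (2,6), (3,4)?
12 (handshake: sum of degrees = 2|E| = 2 x 6 = 12)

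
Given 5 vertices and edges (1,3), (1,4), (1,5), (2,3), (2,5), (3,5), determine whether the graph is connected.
Yes (BFS from 1 visits [1, 3, 4, 5, 2] — all 5 vertices reached)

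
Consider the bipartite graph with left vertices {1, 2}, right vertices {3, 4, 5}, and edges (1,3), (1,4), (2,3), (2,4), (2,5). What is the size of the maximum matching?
2 (matching: (1,4), (2,5); upper bound min(|L|,|R|) = min(2,3) = 2)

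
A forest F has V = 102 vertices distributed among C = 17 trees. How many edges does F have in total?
85 (Each of the 17 component trees on V_i vertices has V_i - 1 edges; summing gives V - C = 102 - 17 = 85)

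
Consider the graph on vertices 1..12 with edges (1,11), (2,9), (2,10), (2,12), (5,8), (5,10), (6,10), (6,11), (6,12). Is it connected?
No, it has 4 components: {1, 2, 5, 6, 8, 9, 10, 11, 12}, {3}, {4}, {7}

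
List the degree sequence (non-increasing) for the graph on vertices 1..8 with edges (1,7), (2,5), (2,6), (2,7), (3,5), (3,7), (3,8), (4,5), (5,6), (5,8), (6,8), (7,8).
[5, 4, 4, 3, 3, 3, 1, 1] (degrees: deg(1)=1, deg(2)=3, deg(3)=3, deg(4)=1, deg(5)=5, deg(6)=3, deg(7)=4, deg(8)=4)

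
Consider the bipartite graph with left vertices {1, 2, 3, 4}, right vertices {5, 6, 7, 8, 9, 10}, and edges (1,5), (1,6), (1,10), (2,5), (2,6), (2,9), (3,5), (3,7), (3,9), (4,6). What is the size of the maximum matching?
4 (matching: (1,10), (2,9), (3,7), (4,6); upper bound min(|L|,|R|) = min(4,6) = 4)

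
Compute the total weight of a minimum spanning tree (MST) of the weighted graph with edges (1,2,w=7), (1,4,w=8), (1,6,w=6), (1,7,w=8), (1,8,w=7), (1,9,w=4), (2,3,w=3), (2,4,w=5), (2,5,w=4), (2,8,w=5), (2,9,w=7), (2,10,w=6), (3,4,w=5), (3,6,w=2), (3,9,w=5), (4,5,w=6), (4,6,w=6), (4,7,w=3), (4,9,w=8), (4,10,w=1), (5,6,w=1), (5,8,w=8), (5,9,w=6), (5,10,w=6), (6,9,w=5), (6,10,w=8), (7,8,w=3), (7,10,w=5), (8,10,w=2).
26 (MST edges: (1,9,w=4), (2,3,w=3), (2,4,w=5), (3,6,w=2), (3,9,w=5), (4,7,w=3), (4,10,w=1), (5,6,w=1), (8,10,w=2); sum of weights 4 + 3 + 5 + 2 + 5 + 3 + 1 + 1 + 2 = 26)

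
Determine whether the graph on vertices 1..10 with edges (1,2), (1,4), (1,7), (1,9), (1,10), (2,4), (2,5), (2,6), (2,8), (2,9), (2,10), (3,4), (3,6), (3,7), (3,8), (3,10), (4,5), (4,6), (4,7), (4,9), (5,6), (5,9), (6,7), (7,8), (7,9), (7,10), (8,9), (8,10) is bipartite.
No (odd cycle of length 3: 2 -> 1 -> 9 -> 2)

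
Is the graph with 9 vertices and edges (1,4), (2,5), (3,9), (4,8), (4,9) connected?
No, it has 4 components: {1, 3, 4, 8, 9}, {2, 5}, {6}, {7}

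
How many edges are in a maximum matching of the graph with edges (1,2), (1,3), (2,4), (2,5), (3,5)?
2 (matching: (2,4), (3,5); upper bound floor(n/2) = floor(5/2) = 2)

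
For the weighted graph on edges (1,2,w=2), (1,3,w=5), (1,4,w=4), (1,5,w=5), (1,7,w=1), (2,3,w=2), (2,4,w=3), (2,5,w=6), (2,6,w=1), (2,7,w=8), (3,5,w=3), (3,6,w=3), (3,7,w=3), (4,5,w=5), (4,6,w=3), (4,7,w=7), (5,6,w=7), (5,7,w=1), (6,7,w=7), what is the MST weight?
10 (MST edges: (1,2,w=2), (1,7,w=1), (2,3,w=2), (2,4,w=3), (2,6,w=1), (5,7,w=1); sum of weights 2 + 1 + 2 + 3 + 1 + 1 = 10)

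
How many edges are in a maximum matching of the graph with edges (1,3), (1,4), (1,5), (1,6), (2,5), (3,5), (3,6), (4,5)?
3 (matching: (1,4), (2,5), (3,6); upper bound floor(n/2) = floor(6/2) = 3)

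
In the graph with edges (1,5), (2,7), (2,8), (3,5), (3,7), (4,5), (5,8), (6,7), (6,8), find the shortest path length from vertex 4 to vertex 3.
2 (path: 4 -> 5 -> 3, 2 edges)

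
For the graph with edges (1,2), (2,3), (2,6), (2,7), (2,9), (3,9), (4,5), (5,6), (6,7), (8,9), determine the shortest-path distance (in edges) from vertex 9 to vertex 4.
4 (path: 9 -> 2 -> 6 -> 5 -> 4, 4 edges)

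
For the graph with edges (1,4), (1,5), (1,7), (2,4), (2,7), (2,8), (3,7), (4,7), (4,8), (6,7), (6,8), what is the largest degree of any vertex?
5 (attained at vertex 7)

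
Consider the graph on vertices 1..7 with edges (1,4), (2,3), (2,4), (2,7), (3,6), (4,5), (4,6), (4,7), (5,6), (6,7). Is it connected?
Yes (BFS from 1 visits [1, 4, 2, 5, 6, 7, 3] — all 7 vertices reached)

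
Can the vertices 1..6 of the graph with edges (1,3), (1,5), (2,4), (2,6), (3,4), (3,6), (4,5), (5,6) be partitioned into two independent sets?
Yes. Partition: {1, 4, 6}, {2, 3, 5}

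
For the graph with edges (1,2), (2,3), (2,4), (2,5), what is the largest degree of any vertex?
4 (attained at vertex 2)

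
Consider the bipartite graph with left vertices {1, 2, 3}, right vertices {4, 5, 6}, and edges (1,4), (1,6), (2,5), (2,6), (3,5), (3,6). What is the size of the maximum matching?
3 (matching: (1,4), (2,5), (3,6); upper bound min(|L|,|R|) = min(3,3) = 3)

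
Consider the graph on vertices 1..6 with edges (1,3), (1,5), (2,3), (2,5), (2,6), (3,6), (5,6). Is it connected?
No, it has 2 components: {1, 2, 3, 5, 6}, {4}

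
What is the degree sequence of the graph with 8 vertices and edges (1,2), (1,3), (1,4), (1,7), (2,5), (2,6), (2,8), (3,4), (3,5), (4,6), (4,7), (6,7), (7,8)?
[4, 4, 4, 4, 3, 3, 2, 2] (degrees: deg(1)=4, deg(2)=4, deg(3)=3, deg(4)=4, deg(5)=2, deg(6)=3, deg(7)=4, deg(8)=2)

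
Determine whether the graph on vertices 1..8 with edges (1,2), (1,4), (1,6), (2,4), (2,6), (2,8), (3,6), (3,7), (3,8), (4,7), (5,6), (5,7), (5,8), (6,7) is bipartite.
No (odd cycle of length 3: 2 -> 1 -> 4 -> 2)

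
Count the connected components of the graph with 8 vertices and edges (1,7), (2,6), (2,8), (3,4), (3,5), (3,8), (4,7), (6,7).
1 (components: {1, 2, 3, 4, 5, 6, 7, 8})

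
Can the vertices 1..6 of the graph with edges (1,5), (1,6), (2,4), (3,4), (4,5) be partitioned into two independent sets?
Yes. Partition: {1, 4}, {2, 3, 5, 6}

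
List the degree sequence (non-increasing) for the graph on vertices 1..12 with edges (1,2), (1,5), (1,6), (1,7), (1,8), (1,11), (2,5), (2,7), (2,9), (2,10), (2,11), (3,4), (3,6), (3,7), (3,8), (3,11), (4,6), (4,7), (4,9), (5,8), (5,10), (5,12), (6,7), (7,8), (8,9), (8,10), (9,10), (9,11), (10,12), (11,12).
[6, 6, 6, 6, 5, 5, 5, 5, 5, 4, 4, 3] (degrees: deg(1)=6, deg(2)=6, deg(3)=5, deg(4)=4, deg(5)=5, deg(6)=4, deg(7)=6, deg(8)=6, deg(9)=5, deg(10)=5, deg(11)=5, deg(12)=3)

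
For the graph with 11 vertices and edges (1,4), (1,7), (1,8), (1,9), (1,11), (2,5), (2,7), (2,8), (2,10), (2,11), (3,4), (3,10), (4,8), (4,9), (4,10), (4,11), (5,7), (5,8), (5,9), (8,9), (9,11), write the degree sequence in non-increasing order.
[6, 5, 5, 5, 5, 4, 4, 3, 3, 2, 0] (degrees: deg(1)=5, deg(2)=5, deg(3)=2, deg(4)=6, deg(5)=4, deg(6)=0, deg(7)=3, deg(8)=5, deg(9)=5, deg(10)=3, deg(11)=4)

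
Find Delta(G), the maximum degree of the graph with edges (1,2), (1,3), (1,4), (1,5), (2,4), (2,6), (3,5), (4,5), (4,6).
4 (attained at vertices 1, 4)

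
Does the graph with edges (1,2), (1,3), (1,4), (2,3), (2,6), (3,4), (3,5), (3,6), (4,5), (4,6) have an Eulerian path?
No (4 vertices have odd degree: {1, 2, 3, 6}; Eulerian path requires 0 or 2)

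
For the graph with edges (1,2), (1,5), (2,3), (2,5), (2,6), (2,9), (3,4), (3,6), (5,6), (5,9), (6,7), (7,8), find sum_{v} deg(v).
24 (handshake: sum of degrees = 2|E| = 2 x 12 = 24)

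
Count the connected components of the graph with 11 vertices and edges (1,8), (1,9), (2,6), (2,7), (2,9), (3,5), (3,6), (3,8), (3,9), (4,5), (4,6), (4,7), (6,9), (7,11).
2 (components: {1, 2, 3, 4, 5, 6, 7, 8, 9, 11}, {10})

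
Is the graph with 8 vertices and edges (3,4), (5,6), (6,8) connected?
No, it has 5 components: {1}, {2}, {3, 4}, {5, 6, 8}, {7}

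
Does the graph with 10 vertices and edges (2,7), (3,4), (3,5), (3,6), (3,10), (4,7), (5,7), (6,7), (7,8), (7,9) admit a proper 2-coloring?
Yes. Partition: {1, 2, 4, 5, 6, 8, 9, 10}, {3, 7}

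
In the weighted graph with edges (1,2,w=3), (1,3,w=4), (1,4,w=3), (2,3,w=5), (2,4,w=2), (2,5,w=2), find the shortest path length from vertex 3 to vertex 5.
7 (path: 3 -> 2 -> 5; weights 5 + 2 = 7)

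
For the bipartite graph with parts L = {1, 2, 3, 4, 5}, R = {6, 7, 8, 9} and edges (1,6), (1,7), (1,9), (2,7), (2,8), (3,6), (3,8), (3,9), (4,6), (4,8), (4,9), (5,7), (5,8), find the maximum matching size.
4 (matching: (1,9), (2,8), (3,6), (5,7); upper bound min(|L|,|R|) = min(5,4) = 4)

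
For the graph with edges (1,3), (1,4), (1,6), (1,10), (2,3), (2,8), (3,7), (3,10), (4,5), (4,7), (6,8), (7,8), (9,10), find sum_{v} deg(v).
26 (handshake: sum of degrees = 2|E| = 2 x 13 = 26)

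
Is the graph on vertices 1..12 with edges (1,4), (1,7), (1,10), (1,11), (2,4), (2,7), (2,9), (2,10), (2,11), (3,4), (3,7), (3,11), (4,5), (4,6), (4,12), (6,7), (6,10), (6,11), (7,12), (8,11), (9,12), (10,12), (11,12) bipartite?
Yes. Partition: {1, 2, 3, 5, 6, 8, 12}, {4, 7, 9, 10, 11}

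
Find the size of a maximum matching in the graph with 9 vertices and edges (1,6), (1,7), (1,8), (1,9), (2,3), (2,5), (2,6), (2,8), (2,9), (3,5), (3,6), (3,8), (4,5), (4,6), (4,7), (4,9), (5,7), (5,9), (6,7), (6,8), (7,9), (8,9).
4 (matching: (2,3), (4,5), (6,8), (7,9); upper bound floor(n/2) = floor(9/2) = 4)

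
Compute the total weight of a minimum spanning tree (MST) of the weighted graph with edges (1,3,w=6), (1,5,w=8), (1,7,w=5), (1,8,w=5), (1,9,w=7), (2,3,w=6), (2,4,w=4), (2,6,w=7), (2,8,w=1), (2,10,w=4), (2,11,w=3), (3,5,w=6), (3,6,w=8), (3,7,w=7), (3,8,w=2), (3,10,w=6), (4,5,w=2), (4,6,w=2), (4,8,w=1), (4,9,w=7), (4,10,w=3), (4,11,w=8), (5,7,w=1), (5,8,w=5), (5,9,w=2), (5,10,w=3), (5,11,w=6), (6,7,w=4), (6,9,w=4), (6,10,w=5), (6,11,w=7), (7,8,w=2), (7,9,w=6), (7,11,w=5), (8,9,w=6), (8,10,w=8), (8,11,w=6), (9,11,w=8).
22 (MST edges: (1,7,w=5), (2,8,w=1), (2,11,w=3), (3,8,w=2), (4,5,w=2), (4,6,w=2), (4,8,w=1), (4,10,w=3), (5,7,w=1), (5,9,w=2); sum of weights 5 + 1 + 3 + 2 + 2 + 2 + 1 + 3 + 1 + 2 = 22)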